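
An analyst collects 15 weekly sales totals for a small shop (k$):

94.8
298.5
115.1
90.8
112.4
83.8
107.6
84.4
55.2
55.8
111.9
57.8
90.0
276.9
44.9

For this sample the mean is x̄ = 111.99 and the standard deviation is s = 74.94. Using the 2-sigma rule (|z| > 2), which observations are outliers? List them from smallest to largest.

Cutoffs at x̄ ± 2s: 111.99 ± 2·74.94 = [-37.89, 261.87].
276.9: z = 2.20, |z| > 2 → outlier.
298.5: z = 2.49, |z| > 2 → outlier.
Every other value lies within [-37.89, 261.87].

276.9, 298.5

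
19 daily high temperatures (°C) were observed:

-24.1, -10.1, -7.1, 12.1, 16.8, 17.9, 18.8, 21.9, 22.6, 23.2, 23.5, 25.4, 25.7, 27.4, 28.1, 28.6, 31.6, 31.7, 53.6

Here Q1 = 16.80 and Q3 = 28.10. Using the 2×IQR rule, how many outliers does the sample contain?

IQR = 11.30; fences at 16.80 − 22.60 = -5.80 and 28.10 + 22.60 = 50.70.
Outside the cutoffs: -24.1, -10.1, -7.1, 53.6.

4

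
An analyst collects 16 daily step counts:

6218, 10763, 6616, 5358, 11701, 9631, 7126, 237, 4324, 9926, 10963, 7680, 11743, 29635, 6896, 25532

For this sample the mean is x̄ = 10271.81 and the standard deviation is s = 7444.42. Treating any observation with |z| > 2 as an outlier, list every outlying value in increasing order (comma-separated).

25532, 29635

Cutoffs at x̄ ± 2s: 10271.81 ± 2·7444.42 = [-4617.03, 25160.65].
25532: z = 2.05, |z| > 2 → outlier.
29635: z = 2.60, |z| > 2 → outlier.
Every other value lies within [-4617.03, 25160.65].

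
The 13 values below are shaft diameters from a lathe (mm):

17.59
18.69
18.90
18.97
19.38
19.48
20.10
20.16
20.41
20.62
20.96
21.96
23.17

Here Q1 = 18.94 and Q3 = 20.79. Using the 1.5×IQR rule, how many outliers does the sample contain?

0

IQR = 1.85; fences at 18.94 − 2.775 = 16.165 and 20.79 + 2.775 = 23.565.
Every value lies within the cutoffs.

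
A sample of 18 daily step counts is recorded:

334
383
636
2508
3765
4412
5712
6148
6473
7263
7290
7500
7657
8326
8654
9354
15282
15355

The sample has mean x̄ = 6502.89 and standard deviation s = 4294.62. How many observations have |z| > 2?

Cutoffs: x̄ ± 2s = [-2086.35, 15092.13].
Outside the cutoffs: 15282, 15355.

2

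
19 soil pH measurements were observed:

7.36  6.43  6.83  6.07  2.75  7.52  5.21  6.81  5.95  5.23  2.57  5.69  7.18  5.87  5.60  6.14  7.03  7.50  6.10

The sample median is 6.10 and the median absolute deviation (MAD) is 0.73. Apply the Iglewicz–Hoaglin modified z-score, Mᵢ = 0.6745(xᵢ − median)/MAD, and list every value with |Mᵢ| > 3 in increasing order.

|Mᵢ| > 3 ⇔ |xᵢ − 6.10| > 3·0.73/0.6745 = 3.25.
So outliers lie outside [2.85, 9.35].
2.57: M = -3.26 → outlier.
2.75: M = -3.10 → outlier.

2.57, 2.75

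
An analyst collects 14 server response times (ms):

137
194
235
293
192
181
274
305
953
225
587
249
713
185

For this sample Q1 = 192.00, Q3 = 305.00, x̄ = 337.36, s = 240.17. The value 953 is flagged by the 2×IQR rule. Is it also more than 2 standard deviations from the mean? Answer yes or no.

yes

z = (953 − 337.36) / 240.17 = 2.56.
|z| = 2.56 > 2.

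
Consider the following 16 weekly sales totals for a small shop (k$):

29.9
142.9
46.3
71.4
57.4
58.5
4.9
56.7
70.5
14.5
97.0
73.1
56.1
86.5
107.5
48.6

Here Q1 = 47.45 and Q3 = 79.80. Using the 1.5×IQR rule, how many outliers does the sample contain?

IQR = 32.35; fences at 47.45 − 48.525 = -1.075 and 79.80 + 48.525 = 128.325.
Outside the cutoffs: 142.9.

1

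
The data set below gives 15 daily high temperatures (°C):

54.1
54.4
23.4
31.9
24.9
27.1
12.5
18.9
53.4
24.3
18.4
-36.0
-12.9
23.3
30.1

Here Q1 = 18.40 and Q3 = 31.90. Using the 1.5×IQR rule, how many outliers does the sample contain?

5

IQR = 13.50; fences at 18.40 − 20.25 = -1.85 and 31.90 + 20.25 = 52.15.
Outside the cutoffs: -36.0, -12.9, 53.4, 54.1, 54.4.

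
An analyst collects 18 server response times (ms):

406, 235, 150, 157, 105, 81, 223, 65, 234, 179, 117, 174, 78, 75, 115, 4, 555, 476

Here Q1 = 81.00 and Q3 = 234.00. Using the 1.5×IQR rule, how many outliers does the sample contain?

2

IQR = 153.00; fences at 81.00 − 229.50 = -148.50 and 234.00 + 229.50 = 463.50.
Outside the cutoffs: 476, 555.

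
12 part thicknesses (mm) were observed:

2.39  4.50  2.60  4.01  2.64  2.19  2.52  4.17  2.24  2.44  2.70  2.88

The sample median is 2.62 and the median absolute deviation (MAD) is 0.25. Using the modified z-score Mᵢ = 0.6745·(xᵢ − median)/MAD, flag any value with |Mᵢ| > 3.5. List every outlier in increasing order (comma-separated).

|Mᵢ| > 3.5 ⇔ |xᵢ − 2.62| > 3.5·0.25/0.6745 = 1.30.
So outliers lie outside [1.32, 3.92].
4.01: M = 3.75 → outlier.
4.17: M = 4.18 → outlier.
4.50: M = 5.07 → outlier.

4.01, 4.17, 4.50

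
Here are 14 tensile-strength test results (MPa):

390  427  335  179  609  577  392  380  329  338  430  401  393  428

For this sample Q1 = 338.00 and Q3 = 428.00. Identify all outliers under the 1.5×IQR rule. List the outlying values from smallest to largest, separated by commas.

IQR = Q3 − Q1 = 428.00 − 338.00 = 90.00.
Lower fence = Q1 − 1.5·IQR = 338.00 − 135.00 = 203.00.
Upper fence = Q3 + 1.5·IQR = 428.00 + 135.00 = 563.00.
179 < 203.00 → outlier.
577 > 563.00 → outlier.
609 > 563.00 → outlier.
All remaining values lie within [203.00, 563.00].

179, 577, 609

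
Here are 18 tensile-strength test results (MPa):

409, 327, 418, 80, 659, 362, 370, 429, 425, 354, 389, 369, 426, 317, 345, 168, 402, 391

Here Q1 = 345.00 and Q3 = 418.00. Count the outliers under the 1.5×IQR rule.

IQR = 73.00; fences at 345.00 − 109.50 = 235.50 and 418.00 + 109.50 = 527.50.
Outside the cutoffs: 80, 168, 659.

3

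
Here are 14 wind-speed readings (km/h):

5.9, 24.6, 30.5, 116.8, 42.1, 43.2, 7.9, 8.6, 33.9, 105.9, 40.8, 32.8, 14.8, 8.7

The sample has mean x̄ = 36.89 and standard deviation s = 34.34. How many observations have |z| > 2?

Cutoffs: x̄ ± 2s = [-31.79, 105.57].
Outside the cutoffs: 105.9, 116.8.

2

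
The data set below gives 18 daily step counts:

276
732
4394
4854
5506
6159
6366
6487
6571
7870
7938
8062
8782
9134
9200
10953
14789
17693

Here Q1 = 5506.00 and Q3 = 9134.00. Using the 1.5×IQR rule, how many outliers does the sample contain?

IQR = 3628.00; fences at 5506.00 − 5442.00 = 64.00 and 9134.00 + 5442.00 = 14576.00.
Outside the cutoffs: 14789, 17693.

2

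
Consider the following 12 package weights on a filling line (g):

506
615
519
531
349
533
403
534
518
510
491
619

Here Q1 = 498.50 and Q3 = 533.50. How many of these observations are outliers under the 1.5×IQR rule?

4

IQR = 35.00; fences at 498.50 − 52.50 = 446.00 and 533.50 + 52.50 = 586.00.
Outside the cutoffs: 349, 403, 615, 619.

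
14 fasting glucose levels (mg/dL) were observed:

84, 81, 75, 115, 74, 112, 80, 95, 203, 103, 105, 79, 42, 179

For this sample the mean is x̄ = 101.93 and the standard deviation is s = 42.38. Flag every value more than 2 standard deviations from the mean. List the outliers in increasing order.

203

Cutoffs at x̄ ± 2s: 101.93 ± 2·42.38 = [17.17, 186.69].
203: z = 2.38, |z| > 2 → outlier.
Every other value lies within [17.17, 186.69].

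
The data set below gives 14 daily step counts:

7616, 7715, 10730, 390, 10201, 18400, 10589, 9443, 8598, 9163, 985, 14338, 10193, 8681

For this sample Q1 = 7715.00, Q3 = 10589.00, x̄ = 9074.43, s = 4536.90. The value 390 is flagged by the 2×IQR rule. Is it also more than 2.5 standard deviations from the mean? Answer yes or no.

no

z = (390 − 9074.43) / 4536.90 = -1.91.
|z| = 1.91 ≤ 2.5.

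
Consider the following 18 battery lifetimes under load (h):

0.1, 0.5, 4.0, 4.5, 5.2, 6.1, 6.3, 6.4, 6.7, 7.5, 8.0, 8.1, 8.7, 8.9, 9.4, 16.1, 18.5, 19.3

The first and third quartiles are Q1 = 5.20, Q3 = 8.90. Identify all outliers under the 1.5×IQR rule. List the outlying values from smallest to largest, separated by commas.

16.1, 18.5, 19.3

IQR = Q3 − Q1 = 8.90 − 5.20 = 3.70.
Lower fence = Q1 − 1.5·IQR = 5.20 − 5.55 = -0.35.
Upper fence = Q3 + 1.5·IQR = 8.90 + 5.55 = 14.45.
16.1 > 14.45 → outlier.
18.5 > 14.45 → outlier.
19.3 > 14.45 → outlier.
All remaining values lie within [-0.35, 14.45].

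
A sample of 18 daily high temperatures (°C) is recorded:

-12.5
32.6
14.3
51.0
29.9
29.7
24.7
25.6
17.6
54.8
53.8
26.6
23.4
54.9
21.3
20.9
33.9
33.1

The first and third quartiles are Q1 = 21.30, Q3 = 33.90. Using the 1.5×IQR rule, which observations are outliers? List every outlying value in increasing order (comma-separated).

-12.5, 53.8, 54.8, 54.9

IQR = Q3 − Q1 = 33.90 − 21.30 = 12.60.
Lower fence = Q1 − 1.5·IQR = 21.30 − 18.90 = 2.40.
Upper fence = Q3 + 1.5·IQR = 33.90 + 18.90 = 52.80.
-12.5 < 2.40 → outlier.
53.8 > 52.80 → outlier.
54.8 > 52.80 → outlier.
54.9 > 52.80 → outlier.
All remaining values lie within [2.40, 52.80].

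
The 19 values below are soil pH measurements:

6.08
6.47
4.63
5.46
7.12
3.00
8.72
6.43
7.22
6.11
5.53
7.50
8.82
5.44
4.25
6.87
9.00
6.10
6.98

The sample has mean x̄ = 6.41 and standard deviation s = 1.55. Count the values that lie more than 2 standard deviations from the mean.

1

Cutoffs: x̄ ± 2s = [3.31, 9.51].
Outside the cutoffs: 3.00.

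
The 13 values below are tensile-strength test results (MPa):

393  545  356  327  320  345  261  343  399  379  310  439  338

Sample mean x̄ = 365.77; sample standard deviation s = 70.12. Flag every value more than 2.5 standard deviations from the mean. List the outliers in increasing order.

Cutoffs at x̄ ± 2.5s: 365.77 ± 2.5·70.12 = [190.47, 541.07].
545: z = 2.56, |z| > 2.5 → outlier.
Every other value lies within [190.47, 541.07].

545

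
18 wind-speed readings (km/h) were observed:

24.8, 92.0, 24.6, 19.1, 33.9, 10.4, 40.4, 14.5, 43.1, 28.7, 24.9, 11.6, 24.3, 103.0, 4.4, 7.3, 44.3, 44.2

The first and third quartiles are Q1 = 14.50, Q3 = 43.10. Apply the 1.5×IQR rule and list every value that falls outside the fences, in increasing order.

IQR = Q3 − Q1 = 43.10 − 14.50 = 28.60.
Lower fence = Q1 − 1.5·IQR = 14.50 − 42.90 = -28.40.
Upper fence = Q3 + 1.5·IQR = 43.10 + 42.90 = 86.00.
92.0 > 86.00 → outlier.
103.0 > 86.00 → outlier.
All remaining values lie within [-28.40, 86.00].

92.0, 103.0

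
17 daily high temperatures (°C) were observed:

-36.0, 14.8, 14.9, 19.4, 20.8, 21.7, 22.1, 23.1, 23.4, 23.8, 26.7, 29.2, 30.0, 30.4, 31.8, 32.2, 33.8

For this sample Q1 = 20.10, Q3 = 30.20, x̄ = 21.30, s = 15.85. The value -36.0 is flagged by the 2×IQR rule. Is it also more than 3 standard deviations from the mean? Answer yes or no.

yes

z = (-36.0 − 21.30) / 15.85 = -3.62.
|z| = 3.62 > 3.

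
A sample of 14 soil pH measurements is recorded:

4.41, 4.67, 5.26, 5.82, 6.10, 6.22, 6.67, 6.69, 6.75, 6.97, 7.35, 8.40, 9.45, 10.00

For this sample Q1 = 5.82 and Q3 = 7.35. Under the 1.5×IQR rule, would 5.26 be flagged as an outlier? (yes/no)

no

IQR = Q3 − Q1 = 7.35 − 5.82 = 1.53.
Lower fence = Q1 − 1.5·IQR = 5.82 − 2.295 = 3.525.
Upper fence = Q3 + 1.5·IQR = 7.35 + 2.295 = 9.645.
5.26 lies within [3.525, 9.645].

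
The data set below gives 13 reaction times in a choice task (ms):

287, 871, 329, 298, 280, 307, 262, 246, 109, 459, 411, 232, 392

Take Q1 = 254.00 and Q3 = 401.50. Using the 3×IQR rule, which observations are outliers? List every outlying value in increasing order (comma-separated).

871

IQR = Q3 − Q1 = 401.50 − 254.00 = 147.50.
Lower fence = Q1 − 3·IQR = 254.00 − 442.50 = -188.50.
Upper fence = Q3 + 3·IQR = 401.50 + 442.50 = 844.00.
871 > 844.00 → outlier.
All remaining values lie within [-188.50, 844.00].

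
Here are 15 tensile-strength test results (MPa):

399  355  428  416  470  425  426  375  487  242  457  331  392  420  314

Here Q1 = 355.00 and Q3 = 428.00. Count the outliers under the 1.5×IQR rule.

1

IQR = 73.00; fences at 355.00 − 109.50 = 245.50 and 428.00 + 109.50 = 537.50.
Outside the cutoffs: 242.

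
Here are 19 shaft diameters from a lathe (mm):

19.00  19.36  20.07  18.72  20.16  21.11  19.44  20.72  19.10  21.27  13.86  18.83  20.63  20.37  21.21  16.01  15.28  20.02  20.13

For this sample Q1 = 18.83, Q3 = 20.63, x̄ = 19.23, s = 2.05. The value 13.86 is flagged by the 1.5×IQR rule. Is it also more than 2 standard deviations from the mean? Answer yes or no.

z = (13.86 − 19.23) / 2.05 = -2.62.
|z| = 2.62 > 2.

yes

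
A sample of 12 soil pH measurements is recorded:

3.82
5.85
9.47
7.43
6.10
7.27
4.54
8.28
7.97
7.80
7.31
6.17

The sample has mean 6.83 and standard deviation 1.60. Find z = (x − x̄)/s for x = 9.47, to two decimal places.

1.65

z = (9.47 − 6.83) / 1.60 = 1.65.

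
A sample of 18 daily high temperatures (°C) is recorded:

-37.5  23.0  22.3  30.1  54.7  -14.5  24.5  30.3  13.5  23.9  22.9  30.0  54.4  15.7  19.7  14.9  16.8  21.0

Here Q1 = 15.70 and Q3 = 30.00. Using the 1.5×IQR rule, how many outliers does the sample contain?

4

IQR = 14.30; fences at 15.70 − 21.45 = -5.75 and 30.00 + 21.45 = 51.45.
Outside the cutoffs: -37.5, -14.5, 54.4, 54.7.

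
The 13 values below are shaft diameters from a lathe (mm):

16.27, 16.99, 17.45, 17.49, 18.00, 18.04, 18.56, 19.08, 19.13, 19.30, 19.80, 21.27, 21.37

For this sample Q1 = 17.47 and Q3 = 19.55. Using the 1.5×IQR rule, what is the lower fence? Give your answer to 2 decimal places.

14.35

IQR = Q3 − Q1 = 19.55 − 17.47 = 2.08.
Lower fence = Q1 − 1.5·IQR = 17.47 − 3.12 = 14.35.
Upper fence = Q3 + 1.5·IQR = 19.55 + 3.12 = 22.67.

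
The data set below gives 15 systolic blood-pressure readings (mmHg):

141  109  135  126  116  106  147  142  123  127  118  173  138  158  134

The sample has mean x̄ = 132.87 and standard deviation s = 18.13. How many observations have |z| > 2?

Cutoffs: x̄ ± 2s = [96.61, 169.13].
Outside the cutoffs: 173.

1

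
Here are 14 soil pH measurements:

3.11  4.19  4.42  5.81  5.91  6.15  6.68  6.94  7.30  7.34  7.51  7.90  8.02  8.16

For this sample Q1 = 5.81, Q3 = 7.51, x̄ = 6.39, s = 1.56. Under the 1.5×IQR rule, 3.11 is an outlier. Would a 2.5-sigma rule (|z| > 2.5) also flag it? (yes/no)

no

z = (3.11 − 6.39) / 1.56 = -2.10.
|z| = 2.10 ≤ 2.5.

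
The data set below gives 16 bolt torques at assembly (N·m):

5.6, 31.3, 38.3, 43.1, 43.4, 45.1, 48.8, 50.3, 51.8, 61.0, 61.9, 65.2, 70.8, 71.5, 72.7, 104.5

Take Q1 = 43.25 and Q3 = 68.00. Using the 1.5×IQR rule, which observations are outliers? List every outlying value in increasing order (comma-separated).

5.6

IQR = Q3 − Q1 = 68.00 − 43.25 = 24.75.
Lower fence = Q1 − 1.5·IQR = 43.25 − 37.125 = 6.125.
Upper fence = Q3 + 1.5·IQR = 68.00 + 37.125 = 105.125.
5.6 < 6.125 → outlier.
All remaining values lie within [6.125, 105.125].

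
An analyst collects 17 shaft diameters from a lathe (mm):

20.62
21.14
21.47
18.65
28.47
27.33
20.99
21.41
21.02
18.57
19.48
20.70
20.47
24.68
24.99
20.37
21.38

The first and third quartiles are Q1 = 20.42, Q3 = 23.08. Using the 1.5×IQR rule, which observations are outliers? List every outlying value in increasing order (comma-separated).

27.33, 28.47

IQR = Q3 − Q1 = 23.08 − 20.42 = 2.66.
Lower fence = Q1 − 1.5·IQR = 20.42 − 3.99 = 16.43.
Upper fence = Q3 + 1.5·IQR = 23.08 + 3.99 = 27.07.
27.33 > 27.07 → outlier.
28.47 > 27.07 → outlier.
All remaining values lie within [16.43, 27.07].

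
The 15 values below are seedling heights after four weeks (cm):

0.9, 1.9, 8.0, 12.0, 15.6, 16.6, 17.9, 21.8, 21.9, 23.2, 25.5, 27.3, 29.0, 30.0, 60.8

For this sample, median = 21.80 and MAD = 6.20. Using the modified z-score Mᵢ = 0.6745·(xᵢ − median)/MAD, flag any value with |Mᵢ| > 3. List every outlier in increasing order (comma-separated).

|Mᵢ| > 3 ⇔ |xᵢ − 21.80| > 3·6.20/0.6745 = 27.58.
So outliers lie outside [-5.78, 49.38].
60.8: M = 4.24 → outlier.

60.8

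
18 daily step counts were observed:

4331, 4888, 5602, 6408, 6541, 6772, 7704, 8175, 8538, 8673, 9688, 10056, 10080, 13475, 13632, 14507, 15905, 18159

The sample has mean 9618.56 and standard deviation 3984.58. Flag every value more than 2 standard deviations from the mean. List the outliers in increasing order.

Cutoffs at x̄ ± 2s: 9618.56 ± 2·3984.58 = [1649.40, 17587.72].
18159: z = 2.14, |z| > 2 → outlier.
Every other value lies within [1649.40, 17587.72].

18159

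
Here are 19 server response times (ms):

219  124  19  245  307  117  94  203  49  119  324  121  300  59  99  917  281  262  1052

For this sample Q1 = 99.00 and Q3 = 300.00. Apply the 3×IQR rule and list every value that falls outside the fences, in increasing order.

917, 1052

IQR = Q3 − Q1 = 300.00 − 99.00 = 201.00.
Lower fence = Q1 − 3·IQR = 99.00 − 603.00 = -504.00.
Upper fence = Q3 + 3·IQR = 300.00 + 603.00 = 903.00.
917 > 903.00 → outlier.
1052 > 903.00 → outlier.
All remaining values lie within [-504.00, 903.00].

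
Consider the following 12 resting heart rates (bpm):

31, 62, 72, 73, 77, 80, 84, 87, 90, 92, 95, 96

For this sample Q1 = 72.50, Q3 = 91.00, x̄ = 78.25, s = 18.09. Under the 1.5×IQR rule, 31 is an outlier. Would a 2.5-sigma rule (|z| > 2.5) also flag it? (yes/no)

z = (31 − 78.25) / 18.09 = -2.61.
|z| = 2.61 > 2.5.

yes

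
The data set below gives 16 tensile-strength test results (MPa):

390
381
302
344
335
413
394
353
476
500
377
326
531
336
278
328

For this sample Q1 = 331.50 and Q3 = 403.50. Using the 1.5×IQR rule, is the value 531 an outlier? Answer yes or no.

yes

IQR = Q3 − Q1 = 403.50 − 331.50 = 72.00.
Lower fence = Q1 − 1.5·IQR = 331.50 − 108.00 = 223.50.
Upper fence = Q3 + 1.5·IQR = 403.50 + 108.00 = 511.50.
531 lies above the upper fence.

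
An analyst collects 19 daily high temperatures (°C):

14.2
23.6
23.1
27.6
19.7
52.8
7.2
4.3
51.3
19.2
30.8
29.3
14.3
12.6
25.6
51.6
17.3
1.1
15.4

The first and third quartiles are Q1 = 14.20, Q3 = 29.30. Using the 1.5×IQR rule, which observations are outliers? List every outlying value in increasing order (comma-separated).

IQR = Q3 − Q1 = 29.30 − 14.20 = 15.10.
Lower fence = Q1 − 1.5·IQR = 14.20 − 22.65 = -8.45.
Upper fence = Q3 + 1.5·IQR = 29.30 + 22.65 = 51.95.
52.8 > 51.95 → outlier.
All remaining values lie within [-8.45, 51.95].

52.8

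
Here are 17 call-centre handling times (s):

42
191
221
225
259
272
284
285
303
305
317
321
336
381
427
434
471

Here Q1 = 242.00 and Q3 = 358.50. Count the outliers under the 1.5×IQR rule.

IQR = 116.50; fences at 242.00 − 174.75 = 67.25 and 358.50 + 174.75 = 533.25.
Outside the cutoffs: 42.

1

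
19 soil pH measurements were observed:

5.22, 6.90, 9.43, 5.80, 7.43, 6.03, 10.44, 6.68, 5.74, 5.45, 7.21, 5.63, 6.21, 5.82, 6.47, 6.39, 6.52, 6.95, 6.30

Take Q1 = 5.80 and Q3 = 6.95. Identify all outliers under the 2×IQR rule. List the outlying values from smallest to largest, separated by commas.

IQR = Q3 − Q1 = 6.95 − 5.80 = 1.15.
Lower fence = Q1 − 2·IQR = 5.80 − 2.30 = 3.50.
Upper fence = Q3 + 2·IQR = 6.95 + 2.30 = 9.25.
9.43 > 9.25 → outlier.
10.44 > 9.25 → outlier.
All remaining values lie within [3.50, 9.25].

9.43, 10.44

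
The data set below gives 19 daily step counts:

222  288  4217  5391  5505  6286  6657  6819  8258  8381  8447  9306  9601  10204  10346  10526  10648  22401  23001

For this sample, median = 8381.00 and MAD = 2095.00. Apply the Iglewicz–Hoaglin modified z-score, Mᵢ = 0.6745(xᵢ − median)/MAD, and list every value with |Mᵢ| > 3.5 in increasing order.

22401, 23001

|Mᵢ| > 3.5 ⇔ |xᵢ − 8381.00| > 3.5·2095.00/0.6745 = 10871.02.
So outliers lie outside [-2490.02, 19252.02].
22401: M = 4.51 → outlier.
23001: M = 4.71 → outlier.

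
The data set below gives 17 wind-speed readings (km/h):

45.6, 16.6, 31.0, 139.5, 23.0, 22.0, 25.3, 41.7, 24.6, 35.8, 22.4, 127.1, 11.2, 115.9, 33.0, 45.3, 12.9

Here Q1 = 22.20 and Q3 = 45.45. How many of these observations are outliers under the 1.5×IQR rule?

IQR = 23.25; fences at 22.20 − 34.875 = -12.675 and 45.45 + 34.875 = 80.325.
Outside the cutoffs: 115.9, 127.1, 139.5.

3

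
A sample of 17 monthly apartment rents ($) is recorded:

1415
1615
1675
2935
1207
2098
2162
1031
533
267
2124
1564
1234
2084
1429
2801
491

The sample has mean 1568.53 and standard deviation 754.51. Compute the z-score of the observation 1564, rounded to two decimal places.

-0.01

z = (1564 − 1568.53) / 754.51 = -0.01.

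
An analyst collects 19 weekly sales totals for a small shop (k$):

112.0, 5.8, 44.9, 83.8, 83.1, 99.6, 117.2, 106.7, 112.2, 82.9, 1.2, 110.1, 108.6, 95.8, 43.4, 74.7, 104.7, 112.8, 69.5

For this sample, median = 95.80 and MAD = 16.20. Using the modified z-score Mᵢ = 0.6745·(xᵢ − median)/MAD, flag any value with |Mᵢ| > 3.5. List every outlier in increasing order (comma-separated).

|Mᵢ| > 3.5 ⇔ |xᵢ − 95.80| > 3.5·16.20/0.6745 = 84.06.
So outliers lie outside [11.74, 179.86].
1.2: M = -3.94 → outlier.
5.8: M = -3.75 → outlier.

1.2, 5.8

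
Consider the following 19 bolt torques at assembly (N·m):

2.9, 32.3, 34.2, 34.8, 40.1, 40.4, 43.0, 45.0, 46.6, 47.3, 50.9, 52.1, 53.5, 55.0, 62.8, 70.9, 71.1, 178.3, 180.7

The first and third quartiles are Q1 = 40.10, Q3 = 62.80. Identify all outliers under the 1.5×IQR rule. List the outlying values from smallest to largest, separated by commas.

IQR = Q3 − Q1 = 62.80 − 40.10 = 22.70.
Lower fence = Q1 − 1.5·IQR = 40.10 − 34.05 = 6.05.
Upper fence = Q3 + 1.5·IQR = 62.80 + 34.05 = 96.85.
2.9 < 6.05 → outlier.
178.3 > 96.85 → outlier.
180.7 > 96.85 → outlier.
All remaining values lie within [6.05, 96.85].

2.9, 178.3, 180.7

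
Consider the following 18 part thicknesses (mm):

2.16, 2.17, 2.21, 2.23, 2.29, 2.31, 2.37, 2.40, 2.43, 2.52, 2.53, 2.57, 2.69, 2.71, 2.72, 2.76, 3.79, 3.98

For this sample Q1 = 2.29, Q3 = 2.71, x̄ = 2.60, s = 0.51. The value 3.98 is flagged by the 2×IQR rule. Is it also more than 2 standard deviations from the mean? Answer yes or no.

yes

z = (3.98 − 2.60) / 0.51 = 2.71.
|z| = 2.71 > 2.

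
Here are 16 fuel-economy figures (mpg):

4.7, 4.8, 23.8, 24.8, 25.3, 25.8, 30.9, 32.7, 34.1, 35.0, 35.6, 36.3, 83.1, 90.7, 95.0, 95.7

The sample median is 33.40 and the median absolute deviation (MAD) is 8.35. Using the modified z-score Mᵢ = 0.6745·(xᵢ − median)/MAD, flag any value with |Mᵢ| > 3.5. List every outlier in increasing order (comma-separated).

83.1, 90.7, 95.0, 95.7

|Mᵢ| > 3.5 ⇔ |xᵢ − 33.40| > 3.5·8.35/0.6745 = 43.33.
So outliers lie outside [-9.93, 76.73].
83.1: M = 4.01 → outlier.
90.7: M = 4.63 → outlier.
95.0: M = 4.98 → outlier.
95.7: M = 5.03 → outlier.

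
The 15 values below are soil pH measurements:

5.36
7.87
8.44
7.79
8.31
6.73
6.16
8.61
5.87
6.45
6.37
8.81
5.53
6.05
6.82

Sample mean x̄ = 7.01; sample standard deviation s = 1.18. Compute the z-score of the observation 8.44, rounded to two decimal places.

1.21

z = (8.44 − 7.01) / 1.18 = 1.21.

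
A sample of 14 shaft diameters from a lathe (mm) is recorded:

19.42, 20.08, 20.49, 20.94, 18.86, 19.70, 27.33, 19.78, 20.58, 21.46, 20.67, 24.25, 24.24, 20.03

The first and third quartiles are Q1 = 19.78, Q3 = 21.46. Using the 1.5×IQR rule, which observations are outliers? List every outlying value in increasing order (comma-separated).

24.24, 24.25, 27.33

IQR = Q3 − Q1 = 21.46 − 19.78 = 1.68.
Lower fence = Q1 − 1.5·IQR = 19.78 − 2.52 = 17.26.
Upper fence = Q3 + 1.5·IQR = 21.46 + 2.52 = 23.98.
24.24 > 23.98 → outlier.
24.25 > 23.98 → outlier.
27.33 > 23.98 → outlier.
All remaining values lie within [17.26, 23.98].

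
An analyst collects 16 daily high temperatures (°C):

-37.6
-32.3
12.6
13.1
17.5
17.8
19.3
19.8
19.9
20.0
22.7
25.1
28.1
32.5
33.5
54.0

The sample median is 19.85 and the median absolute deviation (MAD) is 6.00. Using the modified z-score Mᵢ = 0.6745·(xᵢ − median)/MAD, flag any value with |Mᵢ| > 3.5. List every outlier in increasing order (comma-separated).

|Mᵢ| > 3.5 ⇔ |xᵢ − 19.85| > 3.5·6.00/0.6745 = 31.13.
So outliers lie outside [-11.28, 50.98].
-37.6: M = -6.46 → outlier.
-32.3: M = -5.86 → outlier.
54.0: M = 3.84 → outlier.

-37.6, -32.3, 54.0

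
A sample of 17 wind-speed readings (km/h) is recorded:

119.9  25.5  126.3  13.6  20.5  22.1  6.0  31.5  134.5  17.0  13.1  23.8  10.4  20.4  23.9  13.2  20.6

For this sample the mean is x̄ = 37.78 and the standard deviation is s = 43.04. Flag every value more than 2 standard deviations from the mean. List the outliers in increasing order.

126.3, 134.5

Cutoffs at x̄ ± 2s: 37.78 ± 2·43.04 = [-48.30, 123.86].
126.3: z = 2.06, |z| > 2 → outlier.
134.5: z = 2.25, |z| > 2 → outlier.
Every other value lies within [-48.30, 123.86].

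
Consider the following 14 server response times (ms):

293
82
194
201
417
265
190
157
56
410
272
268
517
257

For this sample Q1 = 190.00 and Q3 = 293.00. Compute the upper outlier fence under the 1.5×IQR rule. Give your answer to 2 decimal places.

IQR = Q3 − Q1 = 293.00 − 190.00 = 103.00.
Lower fence = Q1 − 1.5·IQR = 190.00 − 154.50 = 35.50.
Upper fence = Q3 + 1.5·IQR = 293.00 + 154.50 = 447.50.

447.50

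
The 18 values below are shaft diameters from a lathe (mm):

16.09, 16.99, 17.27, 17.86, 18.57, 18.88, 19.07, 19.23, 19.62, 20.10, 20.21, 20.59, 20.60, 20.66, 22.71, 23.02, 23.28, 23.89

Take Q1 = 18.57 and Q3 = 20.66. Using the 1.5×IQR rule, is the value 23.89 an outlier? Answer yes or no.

yes

IQR = Q3 − Q1 = 20.66 − 18.57 = 2.09.
Lower fence = Q1 − 1.5·IQR = 18.57 − 3.135 = 15.435.
Upper fence = Q3 + 1.5·IQR = 20.66 + 3.135 = 23.795.
23.89 lies above the upper fence.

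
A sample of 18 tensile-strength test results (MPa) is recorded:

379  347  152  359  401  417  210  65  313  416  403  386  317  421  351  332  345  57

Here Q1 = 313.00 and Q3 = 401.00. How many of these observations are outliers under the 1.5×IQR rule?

IQR = 88.00; fences at 313.00 − 132.00 = 181.00 and 401.00 + 132.00 = 533.00.
Outside the cutoffs: 57, 65, 152.

3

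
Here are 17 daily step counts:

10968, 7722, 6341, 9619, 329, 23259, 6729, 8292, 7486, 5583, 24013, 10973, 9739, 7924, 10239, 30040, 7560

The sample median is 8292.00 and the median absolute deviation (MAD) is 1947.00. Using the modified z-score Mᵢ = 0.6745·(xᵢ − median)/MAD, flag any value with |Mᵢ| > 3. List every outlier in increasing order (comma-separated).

23259, 24013, 30040

|Mᵢ| > 3 ⇔ |xᵢ − 8292.00| > 3·1947.00/0.6745 = 8659.75.
So outliers lie outside [-367.75, 16951.75].
23259: M = 5.19 → outlier.
24013: M = 5.45 → outlier.
30040: M = 7.53 → outlier.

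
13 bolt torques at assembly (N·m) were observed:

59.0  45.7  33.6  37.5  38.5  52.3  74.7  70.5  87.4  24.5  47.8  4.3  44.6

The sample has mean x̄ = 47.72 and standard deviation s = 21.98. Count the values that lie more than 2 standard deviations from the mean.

Cutoffs: x̄ ± 2s = [3.76, 91.68].
Every value lies within the cutoffs.

0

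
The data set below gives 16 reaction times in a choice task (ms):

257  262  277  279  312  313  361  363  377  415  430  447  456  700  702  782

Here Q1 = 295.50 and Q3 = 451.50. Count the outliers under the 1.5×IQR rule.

IQR = 156.00; fences at 295.50 − 234.00 = 61.50 and 451.50 + 234.00 = 685.50.
Outside the cutoffs: 700, 702, 782.

3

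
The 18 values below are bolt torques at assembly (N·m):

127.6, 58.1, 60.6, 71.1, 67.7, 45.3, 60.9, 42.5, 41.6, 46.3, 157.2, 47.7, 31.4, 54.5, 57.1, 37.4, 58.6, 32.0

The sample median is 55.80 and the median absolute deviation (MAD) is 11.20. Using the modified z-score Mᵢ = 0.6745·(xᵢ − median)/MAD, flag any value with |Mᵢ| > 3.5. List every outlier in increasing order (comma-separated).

|Mᵢ| > 3.5 ⇔ |xᵢ − 55.80| > 3.5·11.20/0.6745 = 58.12.
So outliers lie outside [-2.32, 113.92].
127.6: M = 4.32 → outlier.
157.2: M = 6.11 → outlier.

127.6, 157.2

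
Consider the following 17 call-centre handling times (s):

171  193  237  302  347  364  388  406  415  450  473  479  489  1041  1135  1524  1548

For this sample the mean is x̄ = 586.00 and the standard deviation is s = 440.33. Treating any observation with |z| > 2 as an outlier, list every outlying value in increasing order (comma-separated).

Cutoffs at x̄ ± 2s: 586.00 ± 2·440.33 = [-294.66, 1466.66].
1524: z = 2.13, |z| > 2 → outlier.
1548: z = 2.18, |z| > 2 → outlier.
Every other value lies within [-294.66, 1466.66].

1524, 1548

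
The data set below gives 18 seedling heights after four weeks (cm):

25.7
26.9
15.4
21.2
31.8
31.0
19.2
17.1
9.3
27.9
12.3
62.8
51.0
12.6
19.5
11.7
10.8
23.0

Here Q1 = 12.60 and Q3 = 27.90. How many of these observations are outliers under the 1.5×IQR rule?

IQR = 15.30; fences at 12.60 − 22.95 = -10.35 and 27.90 + 22.95 = 50.85.
Outside the cutoffs: 51.0, 62.8.

2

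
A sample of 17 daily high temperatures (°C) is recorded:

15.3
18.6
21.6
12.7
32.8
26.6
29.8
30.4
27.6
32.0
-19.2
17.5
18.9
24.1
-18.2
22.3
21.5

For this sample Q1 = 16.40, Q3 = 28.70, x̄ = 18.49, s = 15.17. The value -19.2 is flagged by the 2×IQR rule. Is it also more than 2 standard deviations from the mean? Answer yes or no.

z = (-19.2 − 18.49) / 15.17 = -2.48.
|z| = 2.48 > 2.

yes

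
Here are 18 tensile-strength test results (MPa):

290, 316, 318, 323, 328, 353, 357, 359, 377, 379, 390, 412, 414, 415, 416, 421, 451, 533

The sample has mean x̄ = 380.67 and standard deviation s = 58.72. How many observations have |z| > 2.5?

Cutoffs: x̄ ± 2.5s = [233.87, 527.47].
Outside the cutoffs: 533.

1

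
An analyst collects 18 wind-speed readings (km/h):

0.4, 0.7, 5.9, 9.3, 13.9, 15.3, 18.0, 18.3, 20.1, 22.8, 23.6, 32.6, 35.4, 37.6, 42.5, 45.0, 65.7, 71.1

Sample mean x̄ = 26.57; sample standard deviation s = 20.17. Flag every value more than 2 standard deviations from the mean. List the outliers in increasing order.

71.1

Cutoffs at x̄ ± 2s: 26.57 ± 2·20.17 = [-13.77, 66.91].
71.1: z = 2.21, |z| > 2 → outlier.
Every other value lies within [-13.77, 66.91].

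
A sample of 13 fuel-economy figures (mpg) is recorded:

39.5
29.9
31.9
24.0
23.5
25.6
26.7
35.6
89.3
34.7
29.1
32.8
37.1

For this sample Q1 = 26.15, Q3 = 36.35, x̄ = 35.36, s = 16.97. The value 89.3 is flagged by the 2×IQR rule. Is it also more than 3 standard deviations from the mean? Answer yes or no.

z = (89.3 − 35.36) / 16.97 = 3.18.
|z| = 3.18 > 3.

yes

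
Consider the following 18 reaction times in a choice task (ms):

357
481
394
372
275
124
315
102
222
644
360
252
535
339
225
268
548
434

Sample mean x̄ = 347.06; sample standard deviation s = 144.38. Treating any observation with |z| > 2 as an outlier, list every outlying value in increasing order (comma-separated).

Cutoffs at x̄ ± 2s: 347.06 ± 2·144.38 = [58.30, 635.82].
644: z = 2.06, |z| > 2 → outlier.
Every other value lies within [58.30, 635.82].

644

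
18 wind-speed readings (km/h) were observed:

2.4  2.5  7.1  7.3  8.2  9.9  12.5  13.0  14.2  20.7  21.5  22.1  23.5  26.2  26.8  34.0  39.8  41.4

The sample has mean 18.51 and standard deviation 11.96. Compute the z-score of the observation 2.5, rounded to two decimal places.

z = (2.5 − 18.51) / 11.96 = -1.34.

-1.34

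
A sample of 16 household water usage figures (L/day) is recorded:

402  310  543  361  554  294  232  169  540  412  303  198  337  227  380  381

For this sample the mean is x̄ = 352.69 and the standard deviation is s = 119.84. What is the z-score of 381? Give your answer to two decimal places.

0.24

z = (381 − 352.69) / 119.84 = 0.24.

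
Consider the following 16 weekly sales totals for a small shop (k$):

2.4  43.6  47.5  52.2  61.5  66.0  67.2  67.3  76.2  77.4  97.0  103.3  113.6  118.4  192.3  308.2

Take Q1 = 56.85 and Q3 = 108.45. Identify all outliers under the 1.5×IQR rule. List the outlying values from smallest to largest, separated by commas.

IQR = Q3 − Q1 = 108.45 − 56.85 = 51.60.
Lower fence = Q1 − 1.5·IQR = 56.85 − 77.40 = -20.55.
Upper fence = Q3 + 1.5·IQR = 108.45 + 77.40 = 185.85.
192.3 > 185.85 → outlier.
308.2 > 185.85 → outlier.
All remaining values lie within [-20.55, 185.85].

192.3, 308.2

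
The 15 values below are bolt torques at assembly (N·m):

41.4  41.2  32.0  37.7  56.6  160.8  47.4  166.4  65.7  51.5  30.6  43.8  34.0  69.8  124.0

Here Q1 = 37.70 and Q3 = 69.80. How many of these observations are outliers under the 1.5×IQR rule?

IQR = 32.10; fences at 37.70 − 48.15 = -10.45 and 69.80 + 48.15 = 117.95.
Outside the cutoffs: 124.0, 160.8, 166.4.

3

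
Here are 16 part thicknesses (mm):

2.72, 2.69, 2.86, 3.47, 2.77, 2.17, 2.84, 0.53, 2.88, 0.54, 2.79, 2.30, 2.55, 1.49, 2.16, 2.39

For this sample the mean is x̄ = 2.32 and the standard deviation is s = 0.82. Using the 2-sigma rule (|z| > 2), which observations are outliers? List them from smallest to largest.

0.53, 0.54

Cutoffs at x̄ ± 2s: 2.32 ± 2·0.82 = [0.68, 3.96].
0.53: z = -2.18, |z| > 2 → outlier.
0.54: z = -2.17, |z| > 2 → outlier.
Every other value lies within [0.68, 3.96].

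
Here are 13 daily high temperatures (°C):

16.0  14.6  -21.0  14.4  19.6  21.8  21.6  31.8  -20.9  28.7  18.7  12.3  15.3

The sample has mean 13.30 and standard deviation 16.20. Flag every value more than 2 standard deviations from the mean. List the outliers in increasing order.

-21.0, -20.9

Cutoffs at x̄ ± 2s: 13.30 ± 2·16.20 = [-19.10, 45.70].
-21.0: z = -2.12, |z| > 2 → outlier.
-20.9: z = -2.11, |z| > 2 → outlier.
Every other value lies within [-19.10, 45.70].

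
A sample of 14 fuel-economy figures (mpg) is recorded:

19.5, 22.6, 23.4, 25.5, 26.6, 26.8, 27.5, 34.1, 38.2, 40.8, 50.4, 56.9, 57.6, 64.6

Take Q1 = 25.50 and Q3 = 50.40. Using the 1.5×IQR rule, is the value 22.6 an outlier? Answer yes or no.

no

IQR = Q3 − Q1 = 50.40 − 25.50 = 24.90.
Lower fence = Q1 − 1.5·IQR = 25.50 − 37.35 = -11.85.
Upper fence = Q3 + 1.5·IQR = 50.40 + 37.35 = 87.75.
22.6 lies within [-11.85, 87.75].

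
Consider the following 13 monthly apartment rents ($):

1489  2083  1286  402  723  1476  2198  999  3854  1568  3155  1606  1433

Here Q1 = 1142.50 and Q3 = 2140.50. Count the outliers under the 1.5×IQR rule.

IQR = 998.00; fences at 1142.50 − 1497.00 = -354.50 and 2140.50 + 1497.00 = 3637.50.
Outside the cutoffs: 3854.

1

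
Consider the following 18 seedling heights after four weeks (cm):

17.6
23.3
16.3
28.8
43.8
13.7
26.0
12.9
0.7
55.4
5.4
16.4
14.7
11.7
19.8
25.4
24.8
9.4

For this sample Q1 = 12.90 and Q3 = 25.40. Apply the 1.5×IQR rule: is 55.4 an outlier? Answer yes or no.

IQR = Q3 − Q1 = 25.40 − 12.90 = 12.50.
Lower fence = Q1 − 1.5·IQR = 12.90 − 18.75 = -5.85.
Upper fence = Q3 + 1.5·IQR = 25.40 + 18.75 = 44.15.
55.4 lies above the upper fence.

yes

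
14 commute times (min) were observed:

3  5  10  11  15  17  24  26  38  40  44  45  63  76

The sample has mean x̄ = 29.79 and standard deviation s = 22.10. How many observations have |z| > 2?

Cutoffs: x̄ ± 2s = [-14.41, 73.99].
Outside the cutoffs: 76.

1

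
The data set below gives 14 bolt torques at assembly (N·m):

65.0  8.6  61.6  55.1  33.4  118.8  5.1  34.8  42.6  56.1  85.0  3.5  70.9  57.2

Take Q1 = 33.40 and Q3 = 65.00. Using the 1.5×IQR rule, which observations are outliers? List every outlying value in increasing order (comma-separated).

118.8

IQR = Q3 − Q1 = 65.00 − 33.40 = 31.60.
Lower fence = Q1 − 1.5·IQR = 33.40 − 47.40 = -14.00.
Upper fence = Q3 + 1.5·IQR = 65.00 + 47.40 = 112.40.
118.8 > 112.40 → outlier.
All remaining values lie within [-14.00, 112.40].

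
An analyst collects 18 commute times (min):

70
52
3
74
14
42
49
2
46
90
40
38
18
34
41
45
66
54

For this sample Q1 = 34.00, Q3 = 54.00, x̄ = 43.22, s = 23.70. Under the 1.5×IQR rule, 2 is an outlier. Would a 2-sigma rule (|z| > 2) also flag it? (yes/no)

z = (2 − 43.22) / 23.70 = -1.74.
|z| = 1.74 ≤ 2.

no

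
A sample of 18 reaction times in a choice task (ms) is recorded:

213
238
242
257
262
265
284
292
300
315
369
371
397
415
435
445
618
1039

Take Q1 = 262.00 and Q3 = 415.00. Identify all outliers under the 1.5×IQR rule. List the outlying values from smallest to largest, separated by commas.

1039

IQR = Q3 − Q1 = 415.00 − 262.00 = 153.00.
Lower fence = Q1 − 1.5·IQR = 262.00 − 229.50 = 32.50.
Upper fence = Q3 + 1.5·IQR = 415.00 + 229.50 = 644.50.
1039 > 644.50 → outlier.
All remaining values lie within [32.50, 644.50].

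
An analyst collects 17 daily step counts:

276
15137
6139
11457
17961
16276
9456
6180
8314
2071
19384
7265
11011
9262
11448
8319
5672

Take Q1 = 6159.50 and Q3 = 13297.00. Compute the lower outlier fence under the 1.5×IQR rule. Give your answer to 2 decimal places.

-4546.75

IQR = Q3 − Q1 = 13297.00 − 6159.50 = 7137.50.
Lower fence = Q1 − 1.5·IQR = 6159.50 − 10706.25 = -4546.75.
Upper fence = Q3 + 1.5·IQR = 13297.00 + 10706.25 = 24003.25.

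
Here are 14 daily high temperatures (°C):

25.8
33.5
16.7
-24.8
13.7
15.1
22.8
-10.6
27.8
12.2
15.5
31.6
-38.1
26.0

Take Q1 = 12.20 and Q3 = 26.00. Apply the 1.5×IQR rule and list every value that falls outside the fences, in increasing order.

-38.1, -24.8, -10.6

IQR = Q3 − Q1 = 26.00 − 12.20 = 13.80.
Lower fence = Q1 − 1.5·IQR = 12.20 − 20.70 = -8.50.
Upper fence = Q3 + 1.5·IQR = 26.00 + 20.70 = 46.70.
-38.1 < -8.50 → outlier.
-24.8 < -8.50 → outlier.
-10.6 < -8.50 → outlier.
All remaining values lie within [-8.50, 46.70].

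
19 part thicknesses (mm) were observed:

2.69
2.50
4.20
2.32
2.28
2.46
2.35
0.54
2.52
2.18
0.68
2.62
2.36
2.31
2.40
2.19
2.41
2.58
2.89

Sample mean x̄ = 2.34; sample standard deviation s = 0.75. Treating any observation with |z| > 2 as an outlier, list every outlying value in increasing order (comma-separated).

Cutoffs at x̄ ± 2s: 2.34 ± 2·0.75 = [0.84, 3.84].
0.54: z = -2.40, |z| > 2 → outlier.
0.68: z = -2.21, |z| > 2 → outlier.
4.20: z = 2.48, |z| > 2 → outlier.
Every other value lies within [0.84, 3.84].

0.54, 0.68, 4.20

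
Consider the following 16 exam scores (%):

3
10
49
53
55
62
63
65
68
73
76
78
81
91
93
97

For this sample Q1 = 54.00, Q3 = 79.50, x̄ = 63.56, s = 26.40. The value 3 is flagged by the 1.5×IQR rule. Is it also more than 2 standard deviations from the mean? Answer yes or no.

z = (3 − 63.56) / 26.40 = -2.29.
|z| = 2.29 > 2.

yes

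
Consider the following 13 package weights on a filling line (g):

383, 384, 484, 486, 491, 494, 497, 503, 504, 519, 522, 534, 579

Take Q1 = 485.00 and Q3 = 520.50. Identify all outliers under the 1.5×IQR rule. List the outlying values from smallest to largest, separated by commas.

IQR = Q3 − Q1 = 520.50 − 485.00 = 35.50.
Lower fence = Q1 − 1.5·IQR = 485.00 − 53.25 = 431.75.
Upper fence = Q3 + 1.5·IQR = 520.50 + 53.25 = 573.75.
383 < 431.75 → outlier.
384 < 431.75 → outlier.
579 > 573.75 → outlier.
All remaining values lie within [431.75, 573.75].

383, 384, 579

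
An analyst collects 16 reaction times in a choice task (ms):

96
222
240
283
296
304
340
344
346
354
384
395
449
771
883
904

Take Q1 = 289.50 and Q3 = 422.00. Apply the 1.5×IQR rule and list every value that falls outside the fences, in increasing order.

IQR = Q3 − Q1 = 422.00 − 289.50 = 132.50.
Lower fence = Q1 − 1.5·IQR = 289.50 − 198.75 = 90.75.
Upper fence = Q3 + 1.5·IQR = 422.00 + 198.75 = 620.75.
771 > 620.75 → outlier.
883 > 620.75 → outlier.
904 > 620.75 → outlier.
All remaining values lie within [90.75, 620.75].

771, 883, 904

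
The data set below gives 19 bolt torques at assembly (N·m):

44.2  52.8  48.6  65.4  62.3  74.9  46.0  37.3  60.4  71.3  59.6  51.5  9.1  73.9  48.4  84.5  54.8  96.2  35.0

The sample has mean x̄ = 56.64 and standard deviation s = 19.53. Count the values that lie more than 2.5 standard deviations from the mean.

0

Cutoffs: x̄ ± 2.5s = [7.815, 105.465].
Every value lies within the cutoffs.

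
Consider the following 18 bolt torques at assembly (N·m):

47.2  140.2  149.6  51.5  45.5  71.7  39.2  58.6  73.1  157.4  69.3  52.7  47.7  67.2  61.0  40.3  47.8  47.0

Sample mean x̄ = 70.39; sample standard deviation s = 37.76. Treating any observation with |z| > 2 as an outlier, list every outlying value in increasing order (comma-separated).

149.6, 157.4

Cutoffs at x̄ ± 2s: 70.39 ± 2·37.76 = [-5.13, 145.91].
149.6: z = 2.10, |z| > 2 → outlier.
157.4: z = 2.30, |z| > 2 → outlier.
Every other value lies within [-5.13, 145.91].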